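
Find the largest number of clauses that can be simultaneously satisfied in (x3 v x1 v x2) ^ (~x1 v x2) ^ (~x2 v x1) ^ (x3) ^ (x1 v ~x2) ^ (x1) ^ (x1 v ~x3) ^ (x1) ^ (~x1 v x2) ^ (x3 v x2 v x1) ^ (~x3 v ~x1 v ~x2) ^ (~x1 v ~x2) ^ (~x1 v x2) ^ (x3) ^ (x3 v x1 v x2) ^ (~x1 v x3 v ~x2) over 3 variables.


Enumerate all 8 truth assignments.
For each, count how many of the 16 clauses are satisfied.
The formula is not fully satisfiable, so the maximum is below 16.
Maximum simultaneously satisfiable clauses = 14.

14


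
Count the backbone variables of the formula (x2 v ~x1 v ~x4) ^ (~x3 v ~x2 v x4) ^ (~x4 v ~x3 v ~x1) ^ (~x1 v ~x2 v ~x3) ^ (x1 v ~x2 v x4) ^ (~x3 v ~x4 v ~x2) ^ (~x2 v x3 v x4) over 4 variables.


Find all satisfying assignments: 8 model(s).
Check which variables have the same value in every model.
No variable is fixed across all models.
Backbone size = 0.

0


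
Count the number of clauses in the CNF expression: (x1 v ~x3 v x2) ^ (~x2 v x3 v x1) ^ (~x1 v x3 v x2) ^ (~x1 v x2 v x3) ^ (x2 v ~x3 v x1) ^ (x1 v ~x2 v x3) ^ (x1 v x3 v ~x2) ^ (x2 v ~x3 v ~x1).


Each group enclosed in parentheses joined by ^ is one clause.
Counting the conjuncts: 8 clauses.

8


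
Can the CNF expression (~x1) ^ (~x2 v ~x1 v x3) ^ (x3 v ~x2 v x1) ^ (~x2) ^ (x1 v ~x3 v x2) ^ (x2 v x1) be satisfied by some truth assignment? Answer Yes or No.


Check all 8 possible truth assignments.
Number of satisfying assignments found: 0.
The formula is unsatisfiable.

No


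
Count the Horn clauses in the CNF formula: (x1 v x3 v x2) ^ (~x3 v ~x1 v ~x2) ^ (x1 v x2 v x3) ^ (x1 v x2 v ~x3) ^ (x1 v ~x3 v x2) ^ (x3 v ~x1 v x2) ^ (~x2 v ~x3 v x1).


A Horn clause has at most one positive literal.
Clause 1: 3 positive lit(s) -> not Horn
Clause 2: 0 positive lit(s) -> Horn
Clause 3: 3 positive lit(s) -> not Horn
Clause 4: 2 positive lit(s) -> not Horn
Clause 5: 2 positive lit(s) -> not Horn
Clause 6: 2 positive lit(s) -> not Horn
Clause 7: 1 positive lit(s) -> Horn
Total Horn clauses = 2.

2


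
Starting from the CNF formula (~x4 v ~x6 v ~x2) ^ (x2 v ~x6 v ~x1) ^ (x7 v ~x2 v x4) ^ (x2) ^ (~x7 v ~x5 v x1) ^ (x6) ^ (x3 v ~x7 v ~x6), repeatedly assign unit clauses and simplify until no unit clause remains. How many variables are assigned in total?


Unit propagation repeatedly assigns the literal in any unit clause, then simplifies.
Assignments in order: x2 = T, x6 = T, x4 = F, x7 = T, x3 = T.
No further unit clauses remain.
Total variables assigned = 5.

5


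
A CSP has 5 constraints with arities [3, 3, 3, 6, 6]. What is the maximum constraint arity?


The arities are: 3, 3, 3, 6, 6.
Scan for the maximum value.
Maximum arity = 6.

6


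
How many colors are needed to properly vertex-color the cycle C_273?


An odd cycle cannot be 2-colored: alternating two colors around the cycle returns to the start with a conflict.
Since 273 is odd, three colors are required (and three suffice).
Chromatic number = 3.

3


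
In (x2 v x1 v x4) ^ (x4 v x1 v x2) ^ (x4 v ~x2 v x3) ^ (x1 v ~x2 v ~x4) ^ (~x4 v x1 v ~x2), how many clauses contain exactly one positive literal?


A definite clause has exactly one positive literal.
Clause 1: 3 positive -> not definite
Clause 2: 3 positive -> not definite
Clause 3: 2 positive -> not definite
Clause 4: 1 positive -> definite
Clause 5: 1 positive -> definite
Definite clause count = 2.

2


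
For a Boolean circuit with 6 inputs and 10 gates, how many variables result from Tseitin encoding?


The Tseitin transformation introduces one auxiliary variable per gate.
Total variables = inputs + gates = 6 + 10 = 16.

16


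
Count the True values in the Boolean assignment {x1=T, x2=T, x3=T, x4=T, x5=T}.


The weight is the number of variables assigned True.
True variables: x1, x2, x3, x4, x5.
Weight = 5.

5


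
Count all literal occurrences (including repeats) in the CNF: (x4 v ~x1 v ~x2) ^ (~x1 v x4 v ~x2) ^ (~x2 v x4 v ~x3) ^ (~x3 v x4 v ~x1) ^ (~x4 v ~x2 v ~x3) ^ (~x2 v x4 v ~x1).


Clause lengths: 3, 3, 3, 3, 3, 3.
Sum = 3 + 3 + 3 + 3 + 3 + 3 = 18.

18


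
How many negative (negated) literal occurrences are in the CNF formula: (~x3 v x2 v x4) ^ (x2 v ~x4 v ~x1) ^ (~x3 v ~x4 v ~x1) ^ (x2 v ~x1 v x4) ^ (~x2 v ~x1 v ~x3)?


Scan each clause for negated literals.
Clause 1: 1 negative; Clause 2: 2 negative; Clause 3: 3 negative; Clause 4: 1 negative; Clause 5: 3 negative.
Total negative literal occurrences = 10.

10


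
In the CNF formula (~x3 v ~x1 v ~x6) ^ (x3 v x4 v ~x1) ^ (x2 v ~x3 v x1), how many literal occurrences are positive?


Scan each clause for unnegated literals.
Clause 1: 0 positive; Clause 2: 2 positive; Clause 3: 2 positive.
Total positive literal occurrences = 4.

4


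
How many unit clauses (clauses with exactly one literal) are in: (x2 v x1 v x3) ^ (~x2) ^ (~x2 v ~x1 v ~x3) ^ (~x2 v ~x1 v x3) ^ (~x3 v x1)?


A unit clause contains exactly one literal.
Unit clauses found: (~x2).
Count = 1.

1


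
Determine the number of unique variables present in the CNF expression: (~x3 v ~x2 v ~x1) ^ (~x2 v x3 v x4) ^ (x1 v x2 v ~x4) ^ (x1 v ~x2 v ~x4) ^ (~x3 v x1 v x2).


Identify each distinct variable in the formula.
Variables found: x1, x2, x3, x4.
Total distinct variables = 4.

4


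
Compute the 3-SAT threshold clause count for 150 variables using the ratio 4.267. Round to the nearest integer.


The 3-SAT phase transition occurs at approximately 4.267 clauses per variable.
m = 4.267 * 150 = 640.05.
Rounded to nearest integer: 640.

640


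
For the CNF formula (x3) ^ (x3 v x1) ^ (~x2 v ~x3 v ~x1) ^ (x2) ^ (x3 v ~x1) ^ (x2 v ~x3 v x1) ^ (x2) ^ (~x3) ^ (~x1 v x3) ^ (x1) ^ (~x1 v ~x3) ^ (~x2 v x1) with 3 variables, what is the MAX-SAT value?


Enumerate all 8 truth assignments.
For each, count how many of the 12 clauses are satisfied.
The formula is not fully satisfiable, so the maximum is below 12.
Maximum simultaneously satisfiable clauses = 9.

9


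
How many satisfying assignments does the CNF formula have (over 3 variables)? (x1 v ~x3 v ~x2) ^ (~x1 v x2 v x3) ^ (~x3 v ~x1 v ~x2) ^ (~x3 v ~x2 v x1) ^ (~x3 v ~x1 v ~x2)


Enumerate all 8 truth assignments over 3 variables.
Test each against every clause.
Satisfying assignments found: 5.

5


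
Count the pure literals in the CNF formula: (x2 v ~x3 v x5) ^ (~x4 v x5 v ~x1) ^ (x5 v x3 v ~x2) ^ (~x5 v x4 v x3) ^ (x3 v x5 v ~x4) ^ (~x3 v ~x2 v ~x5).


A pure literal appears in only one polarity across all clauses.
Pure literals: x1 (negative only).
Count = 1.

1


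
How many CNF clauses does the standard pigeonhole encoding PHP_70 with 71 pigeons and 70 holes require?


The PHP encoding has two parts:
1) At-least-one-hole clauses: 71 (one per pigeon, each with 70 literals).
2) At-most-one-pigeon-per-hole clauses: 70 holes * C(71,2) = 70 * 2485 = 173950.
Total clauses = 71 + 173950 = 174021.

174021


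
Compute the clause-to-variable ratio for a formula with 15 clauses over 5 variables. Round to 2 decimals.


Clause-to-variable ratio = clauses / variables.
15 / 5 = 3.0.

3.0


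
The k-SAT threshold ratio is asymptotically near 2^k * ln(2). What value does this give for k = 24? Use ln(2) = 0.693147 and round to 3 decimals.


Using the asymptotic formula: threshold ~ 2^k * ln(2).
2^24 = 16777216.
16777216 * 0.693147 = 11629076.939.

11629076.939


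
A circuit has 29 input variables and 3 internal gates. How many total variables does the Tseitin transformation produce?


The Tseitin transformation introduces one auxiliary variable per gate.
Total variables = inputs + gates = 29 + 3 = 32.

32


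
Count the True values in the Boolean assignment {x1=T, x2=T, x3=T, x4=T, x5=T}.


The weight is the number of variables assigned True.
True variables: x1, x2, x3, x4, x5.
Weight = 5.

5


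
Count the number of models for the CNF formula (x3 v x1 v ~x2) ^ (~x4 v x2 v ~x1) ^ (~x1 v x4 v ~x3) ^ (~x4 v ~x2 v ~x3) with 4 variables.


Enumerate all 16 truth assignments over 4 variables.
Test each against every clause.
Satisfying assignments found: 8.

8


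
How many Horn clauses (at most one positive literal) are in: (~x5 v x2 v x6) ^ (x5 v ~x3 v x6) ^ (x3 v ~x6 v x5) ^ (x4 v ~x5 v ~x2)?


A Horn clause has at most one positive literal.
Clause 1: 2 positive lit(s) -> not Horn
Clause 2: 2 positive lit(s) -> not Horn
Clause 3: 2 positive lit(s) -> not Horn
Clause 4: 1 positive lit(s) -> Horn
Total Horn clauses = 1.

1


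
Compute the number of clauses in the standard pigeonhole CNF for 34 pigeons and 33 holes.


The PHP encoding has two parts:
1) At-least-one-hole clauses: 34 (one per pigeon, each with 33 literals).
2) At-most-one-pigeon-per-hole clauses: 33 holes * C(34,2) = 33 * 561 = 18513.
Total clauses = 34 + 18513 = 18547.

18547


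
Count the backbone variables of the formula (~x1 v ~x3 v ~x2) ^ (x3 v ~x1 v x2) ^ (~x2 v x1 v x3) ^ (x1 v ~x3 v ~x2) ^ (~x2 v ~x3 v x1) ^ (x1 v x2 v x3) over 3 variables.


Find all satisfying assignments: 3 model(s).
Check which variables have the same value in every model.
No variable is fixed across all models.
Backbone size = 0.

0


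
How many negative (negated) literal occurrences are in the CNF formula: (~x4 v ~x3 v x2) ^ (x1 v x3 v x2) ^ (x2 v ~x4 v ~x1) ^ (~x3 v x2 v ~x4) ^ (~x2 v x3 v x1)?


Scan each clause for negated literals.
Clause 1: 2 negative; Clause 2: 0 negative; Clause 3: 2 negative; Clause 4: 2 negative; Clause 5: 1 negative.
Total negative literal occurrences = 7.

7


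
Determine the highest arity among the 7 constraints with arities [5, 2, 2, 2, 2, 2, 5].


The arities are: 5, 2, 2, 2, 2, 2, 5.
Scan for the maximum value.
Maximum arity = 5.

5


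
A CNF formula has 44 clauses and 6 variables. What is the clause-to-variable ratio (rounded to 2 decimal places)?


Clause-to-variable ratio = clauses / variables.
44 / 6 = 7.33.

7.33


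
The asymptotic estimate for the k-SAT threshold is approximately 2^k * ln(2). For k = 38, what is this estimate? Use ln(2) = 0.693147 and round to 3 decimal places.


Using the asymptotic formula: threshold ~ 2^k * ln(2).
2^38 = 274877906944.
274877906944 * 0.693147 = 190530796564.513.

190530796564.513


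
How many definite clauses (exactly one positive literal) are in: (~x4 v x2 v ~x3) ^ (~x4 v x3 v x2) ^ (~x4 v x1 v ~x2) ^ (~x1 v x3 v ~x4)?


A definite clause has exactly one positive literal.
Clause 1: 1 positive -> definite
Clause 2: 2 positive -> not definite
Clause 3: 1 positive -> definite
Clause 4: 1 positive -> definite
Definite clause count = 3.

3


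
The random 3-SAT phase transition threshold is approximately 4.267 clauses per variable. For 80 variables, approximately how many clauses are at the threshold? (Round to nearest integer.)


The 3-SAT phase transition occurs at approximately 4.267 clauses per variable.
m = 4.267 * 80 = 341.36.
Rounded to nearest integer: 341.

341


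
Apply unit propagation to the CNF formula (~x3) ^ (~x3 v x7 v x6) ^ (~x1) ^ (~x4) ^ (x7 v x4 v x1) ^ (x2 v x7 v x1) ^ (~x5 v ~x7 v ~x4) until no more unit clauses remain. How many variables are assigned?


Unit propagation repeatedly assigns the literal in any unit clause, then simplifies.
Assignments in order: x3 = F, x1 = F, x4 = F, x7 = T.
No further unit clauses remain.
Total variables assigned = 4.

4


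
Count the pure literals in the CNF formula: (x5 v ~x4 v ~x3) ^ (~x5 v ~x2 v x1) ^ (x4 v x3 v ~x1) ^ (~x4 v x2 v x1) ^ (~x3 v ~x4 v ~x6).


A pure literal appears in only one polarity across all clauses.
Pure literals: x6 (negative only).
Count = 1.

1


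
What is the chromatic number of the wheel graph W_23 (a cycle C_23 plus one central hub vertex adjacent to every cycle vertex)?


W_23 consists of the cycle C_23 together with a hub vertex adjacent to every cycle vertex.
The cycle C_23 needs 3 colors (odd cycle -> 3).
The hub is adjacent to every cycle vertex, so it must receive a new color distinct from all of them.
Chromatic number = 3 + 1 = 4.

4


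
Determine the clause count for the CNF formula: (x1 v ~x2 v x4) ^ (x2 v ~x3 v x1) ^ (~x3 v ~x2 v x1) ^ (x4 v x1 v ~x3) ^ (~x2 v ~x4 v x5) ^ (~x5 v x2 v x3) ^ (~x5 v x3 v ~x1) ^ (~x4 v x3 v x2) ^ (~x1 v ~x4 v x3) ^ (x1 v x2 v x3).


Each group enclosed in parentheses joined by ^ is one clause.
Counting the conjuncts: 10 clauses.

10


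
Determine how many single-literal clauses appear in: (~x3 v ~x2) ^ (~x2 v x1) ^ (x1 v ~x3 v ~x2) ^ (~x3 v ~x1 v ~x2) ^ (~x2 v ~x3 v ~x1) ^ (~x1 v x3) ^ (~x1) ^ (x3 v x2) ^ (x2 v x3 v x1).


A unit clause contains exactly one literal.
Unit clauses found: (~x1).
Count = 1.

1


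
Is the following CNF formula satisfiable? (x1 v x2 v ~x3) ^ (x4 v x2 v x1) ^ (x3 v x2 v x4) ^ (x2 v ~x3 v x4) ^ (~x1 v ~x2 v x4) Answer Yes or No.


Check all 16 possible truth assignments.
Number of satisfying assignments found: 9.
The formula is satisfiable.

Yes


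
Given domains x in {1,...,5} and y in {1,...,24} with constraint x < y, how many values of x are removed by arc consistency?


For the constraint x < y, x needs a supporting value in y's domain.
x can be at most 23 (one less than y's maximum).
Valid x values from domain: 5 out of 5.
Pruned = 5 - 5 = 0.

0


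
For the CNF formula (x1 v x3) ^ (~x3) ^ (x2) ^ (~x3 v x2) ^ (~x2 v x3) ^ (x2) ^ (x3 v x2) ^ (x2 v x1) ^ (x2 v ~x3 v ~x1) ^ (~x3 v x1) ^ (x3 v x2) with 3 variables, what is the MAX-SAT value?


Enumerate all 8 truth assignments.
For each, count how many of the 11 clauses are satisfied.
The formula is not fully satisfiable, so the maximum is below 11.
Maximum simultaneously satisfiable clauses = 10.

10


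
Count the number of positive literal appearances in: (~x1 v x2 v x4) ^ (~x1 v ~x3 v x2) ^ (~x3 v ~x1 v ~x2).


Scan each clause for unnegated literals.
Clause 1: 2 positive; Clause 2: 1 positive; Clause 3: 0 positive.
Total positive literal occurrences = 3.

3


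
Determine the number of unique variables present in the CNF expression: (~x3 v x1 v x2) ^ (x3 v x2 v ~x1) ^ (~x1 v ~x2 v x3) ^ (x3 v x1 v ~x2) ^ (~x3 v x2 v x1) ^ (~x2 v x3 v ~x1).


Identify each distinct variable in the formula.
Variables found: x1, x2, x3.
Total distinct variables = 3.

3


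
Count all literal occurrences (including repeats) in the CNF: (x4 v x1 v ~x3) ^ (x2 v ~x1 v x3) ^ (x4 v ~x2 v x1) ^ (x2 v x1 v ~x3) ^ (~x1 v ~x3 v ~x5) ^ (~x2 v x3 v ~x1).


Clause lengths: 3, 3, 3, 3, 3, 3.
Sum = 3 + 3 + 3 + 3 + 3 + 3 = 18.

18


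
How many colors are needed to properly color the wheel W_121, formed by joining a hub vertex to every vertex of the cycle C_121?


W_121 consists of the cycle C_121 together with a hub vertex adjacent to every cycle vertex.
The cycle C_121 needs 3 colors (odd cycle -> 3).
The hub is adjacent to every cycle vertex, so it must receive a new color distinct from all of them.
Chromatic number = 3 + 1 = 4.

4


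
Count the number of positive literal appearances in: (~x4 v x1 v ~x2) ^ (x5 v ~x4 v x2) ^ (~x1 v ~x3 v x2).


Scan each clause for unnegated literals.
Clause 1: 1 positive; Clause 2: 2 positive; Clause 3: 1 positive.
Total positive literal occurrences = 4.

4


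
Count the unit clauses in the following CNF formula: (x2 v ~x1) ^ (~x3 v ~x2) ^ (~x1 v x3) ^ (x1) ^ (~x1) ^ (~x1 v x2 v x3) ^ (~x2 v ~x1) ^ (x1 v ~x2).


A unit clause contains exactly one literal.
Unit clauses found: (x1), (~x1).
Count = 2.

2


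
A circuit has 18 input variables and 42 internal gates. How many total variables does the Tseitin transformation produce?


The Tseitin transformation introduces one auxiliary variable per gate.
Total variables = inputs + gates = 18 + 42 = 60.

60


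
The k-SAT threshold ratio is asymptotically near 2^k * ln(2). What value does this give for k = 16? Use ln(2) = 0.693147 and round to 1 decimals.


Using the asymptotic formula: threshold ~ 2^k * ln(2).
2^16 = 65536.
65536 * 0.693147 = 45426.1.

45426.1


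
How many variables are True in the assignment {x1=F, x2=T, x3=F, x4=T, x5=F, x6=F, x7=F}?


The weight is the number of variables assigned True.
True variables: x2, x4.
Weight = 2.

2


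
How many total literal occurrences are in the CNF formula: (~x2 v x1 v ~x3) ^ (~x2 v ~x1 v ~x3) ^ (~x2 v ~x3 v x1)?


Clause lengths: 3, 3, 3.
Sum = 3 + 3 + 3 = 9.

9


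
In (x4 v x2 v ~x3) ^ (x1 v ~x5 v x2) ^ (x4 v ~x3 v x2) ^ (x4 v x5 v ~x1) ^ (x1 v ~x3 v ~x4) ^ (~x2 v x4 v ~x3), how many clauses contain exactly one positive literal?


A definite clause has exactly one positive literal.
Clause 1: 2 positive -> not definite
Clause 2: 2 positive -> not definite
Clause 3: 2 positive -> not definite
Clause 4: 2 positive -> not definite
Clause 5: 1 positive -> definite
Clause 6: 1 positive -> definite
Definite clause count = 2.

2


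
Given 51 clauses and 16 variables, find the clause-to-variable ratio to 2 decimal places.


Clause-to-variable ratio = clauses / variables.
51 / 16 = 3.19.

3.19


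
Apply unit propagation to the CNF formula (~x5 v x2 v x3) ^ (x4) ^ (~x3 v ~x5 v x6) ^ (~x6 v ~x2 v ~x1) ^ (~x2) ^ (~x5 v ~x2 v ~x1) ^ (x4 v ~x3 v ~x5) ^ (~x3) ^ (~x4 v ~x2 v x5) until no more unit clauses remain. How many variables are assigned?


Unit propagation repeatedly assigns the literal in any unit clause, then simplifies.
Assignments in order: x4 = T, x2 = F, x3 = F, x5 = F.
No further unit clauses remain.
Total variables assigned = 4.

4


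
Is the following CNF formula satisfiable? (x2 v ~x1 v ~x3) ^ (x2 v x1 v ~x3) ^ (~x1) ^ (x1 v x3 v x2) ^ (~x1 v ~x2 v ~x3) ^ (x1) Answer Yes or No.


Check all 8 possible truth assignments.
Number of satisfying assignments found: 0.
The formula is unsatisfiable.

No


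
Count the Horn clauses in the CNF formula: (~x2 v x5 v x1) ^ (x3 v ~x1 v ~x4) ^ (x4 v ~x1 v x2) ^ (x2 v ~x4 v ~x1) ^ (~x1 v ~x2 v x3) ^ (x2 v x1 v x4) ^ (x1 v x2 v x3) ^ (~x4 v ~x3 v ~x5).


A Horn clause has at most one positive literal.
Clause 1: 2 positive lit(s) -> not Horn
Clause 2: 1 positive lit(s) -> Horn
Clause 3: 2 positive lit(s) -> not Horn
Clause 4: 1 positive lit(s) -> Horn
Clause 5: 1 positive lit(s) -> Horn
Clause 6: 3 positive lit(s) -> not Horn
Clause 7: 3 positive lit(s) -> not Horn
Clause 8: 0 positive lit(s) -> Horn
Total Horn clauses = 4.

4


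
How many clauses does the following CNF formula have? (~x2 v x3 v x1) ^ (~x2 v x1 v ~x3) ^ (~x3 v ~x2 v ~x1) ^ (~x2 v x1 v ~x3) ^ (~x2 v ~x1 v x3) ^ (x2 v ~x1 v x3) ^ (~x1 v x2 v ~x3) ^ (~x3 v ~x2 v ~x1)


Each group enclosed in parentheses joined by ^ is one clause.
Counting the conjuncts: 8 clauses.

8


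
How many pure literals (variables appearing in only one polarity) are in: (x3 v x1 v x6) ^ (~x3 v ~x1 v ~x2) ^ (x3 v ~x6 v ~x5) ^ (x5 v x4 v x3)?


A pure literal appears in only one polarity across all clauses.
Pure literals: x2 (negative only), x4 (positive only).
Count = 2.

2


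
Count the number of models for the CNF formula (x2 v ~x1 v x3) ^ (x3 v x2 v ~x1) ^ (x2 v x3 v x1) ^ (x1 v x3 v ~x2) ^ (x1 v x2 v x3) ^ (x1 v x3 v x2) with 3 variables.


Enumerate all 8 truth assignments over 3 variables.
Test each against every clause.
Satisfying assignments found: 5.

5


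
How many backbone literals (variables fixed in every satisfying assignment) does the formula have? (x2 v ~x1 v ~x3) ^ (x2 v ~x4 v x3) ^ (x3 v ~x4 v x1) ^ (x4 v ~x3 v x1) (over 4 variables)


Find all satisfying assignments: 9 model(s).
Check which variables have the same value in every model.
No variable is fixed across all models.
Backbone size = 0.

0


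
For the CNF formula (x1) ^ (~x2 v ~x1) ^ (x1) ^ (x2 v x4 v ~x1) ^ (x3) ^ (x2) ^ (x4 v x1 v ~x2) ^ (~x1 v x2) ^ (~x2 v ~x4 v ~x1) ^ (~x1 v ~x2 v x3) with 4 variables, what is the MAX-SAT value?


Enumerate all 16 truth assignments.
For each, count how many of the 10 clauses are satisfied.
The formula is not fully satisfiable, so the maximum is below 10.
Maximum simultaneously satisfiable clauses = 9.

9


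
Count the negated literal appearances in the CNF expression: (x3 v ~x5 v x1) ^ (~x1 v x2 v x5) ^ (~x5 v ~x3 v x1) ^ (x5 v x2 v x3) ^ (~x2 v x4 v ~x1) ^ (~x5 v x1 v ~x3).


Scan each clause for negated literals.
Clause 1: 1 negative; Clause 2: 1 negative; Clause 3: 2 negative; Clause 4: 0 negative; Clause 5: 2 negative; Clause 6: 2 negative.
Total negative literal occurrences = 8.

8


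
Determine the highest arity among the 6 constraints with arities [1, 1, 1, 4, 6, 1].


The arities are: 1, 1, 1, 4, 6, 1.
Scan for the maximum value.
Maximum arity = 6.

6


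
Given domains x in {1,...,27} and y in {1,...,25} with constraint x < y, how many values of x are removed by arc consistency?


For the constraint x < y, x needs a supporting value in y's domain.
x can be at most 24 (one less than y's maximum).
Valid x values from domain: 24 out of 27.
Pruned = 27 - 24 = 3.

3


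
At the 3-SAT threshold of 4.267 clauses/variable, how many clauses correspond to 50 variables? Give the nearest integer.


The 3-SAT phase transition occurs at approximately 4.267 clauses per variable.
m = 4.267 * 50 = 213.35.
Rounded to nearest integer: 213.

213


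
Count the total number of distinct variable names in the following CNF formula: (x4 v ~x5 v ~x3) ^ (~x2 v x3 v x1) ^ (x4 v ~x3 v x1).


Identify each distinct variable in the formula.
Variables found: x1, x2, x3, x4, x5.
Total distinct variables = 5.

5


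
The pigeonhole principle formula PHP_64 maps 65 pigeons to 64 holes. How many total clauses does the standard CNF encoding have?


The PHP encoding has two parts:
1) At-least-one-hole clauses: 65 (one per pigeon, each with 64 literals).
2) At-most-one-pigeon-per-hole clauses: 64 holes * C(65,2) = 64 * 2080 = 133120.
Total clauses = 65 + 133120 = 133185.

133185


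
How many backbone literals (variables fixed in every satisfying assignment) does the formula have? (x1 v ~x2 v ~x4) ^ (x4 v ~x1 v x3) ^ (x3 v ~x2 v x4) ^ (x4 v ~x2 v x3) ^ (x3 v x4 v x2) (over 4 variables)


Find all satisfying assignments: 10 model(s).
Check which variables have the same value in every model.
No variable is fixed across all models.
Backbone size = 0.

0


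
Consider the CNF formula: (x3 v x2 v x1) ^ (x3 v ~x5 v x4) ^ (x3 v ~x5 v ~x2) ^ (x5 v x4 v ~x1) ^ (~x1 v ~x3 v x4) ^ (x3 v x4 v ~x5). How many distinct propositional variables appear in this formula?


Identify each distinct variable in the formula.
Variables found: x1, x2, x3, x4, x5.
Total distinct variables = 5.

5


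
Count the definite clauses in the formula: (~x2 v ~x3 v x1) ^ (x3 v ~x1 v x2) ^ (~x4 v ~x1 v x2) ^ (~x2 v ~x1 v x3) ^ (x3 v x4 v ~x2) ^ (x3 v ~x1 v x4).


A definite clause has exactly one positive literal.
Clause 1: 1 positive -> definite
Clause 2: 2 positive -> not definite
Clause 3: 1 positive -> definite
Clause 4: 1 positive -> definite
Clause 5: 2 positive -> not definite
Clause 6: 2 positive -> not definite
Definite clause count = 3.

3


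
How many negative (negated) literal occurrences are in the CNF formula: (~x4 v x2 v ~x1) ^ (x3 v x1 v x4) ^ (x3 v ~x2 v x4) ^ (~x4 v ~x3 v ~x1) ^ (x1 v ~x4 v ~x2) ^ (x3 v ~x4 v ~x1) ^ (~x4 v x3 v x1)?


Scan each clause for negated literals.
Clause 1: 2 negative; Clause 2: 0 negative; Clause 3: 1 negative; Clause 4: 3 negative; Clause 5: 2 negative; Clause 6: 2 negative; Clause 7: 1 negative.
Total negative literal occurrences = 11.

11


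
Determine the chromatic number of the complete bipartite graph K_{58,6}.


K_{58,6} is bipartite by definition: the two parts are independent sets, with every edge crossing between them.
Color all vertices in one part with color 1 and all vertices in the other part with color 2.
Since the graph has at least one edge, one color does not suffice.
Chromatic number = 2.

2


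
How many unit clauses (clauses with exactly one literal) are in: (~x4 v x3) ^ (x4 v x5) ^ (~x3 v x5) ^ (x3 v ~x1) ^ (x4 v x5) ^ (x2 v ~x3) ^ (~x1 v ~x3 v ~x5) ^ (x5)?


A unit clause contains exactly one literal.
Unit clauses found: (x5).
Count = 1.

1


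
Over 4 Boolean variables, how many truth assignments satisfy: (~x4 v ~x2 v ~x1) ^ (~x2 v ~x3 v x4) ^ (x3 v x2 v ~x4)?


Enumerate all 16 truth assignments over 4 variables.
Test each against every clause.
Satisfying assignments found: 10.

10


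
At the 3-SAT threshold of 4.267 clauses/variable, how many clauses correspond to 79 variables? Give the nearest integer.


The 3-SAT phase transition occurs at approximately 4.267 clauses per variable.
m = 4.267 * 79 = 337.093.
Rounded to nearest integer: 337.

337


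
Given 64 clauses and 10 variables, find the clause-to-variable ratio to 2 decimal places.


Clause-to-variable ratio = clauses / variables.
64 / 10 = 6.4.

6.4


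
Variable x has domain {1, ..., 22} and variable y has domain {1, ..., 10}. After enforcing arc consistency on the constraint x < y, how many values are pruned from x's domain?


For the constraint x < y, x needs a supporting value in y's domain.
x can be at most 9 (one less than y's maximum).
Valid x values from domain: 9 out of 22.
Pruned = 22 - 9 = 13.

13


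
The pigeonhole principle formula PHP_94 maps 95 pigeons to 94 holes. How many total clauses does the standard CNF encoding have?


The PHP encoding has two parts:
1) At-least-one-hole clauses: 95 (one per pigeon, each with 94 literals).
2) At-most-one-pigeon-per-hole clauses: 94 holes * C(95,2) = 94 * 4465 = 419710.
Total clauses = 95 + 419710 = 419805.

419805


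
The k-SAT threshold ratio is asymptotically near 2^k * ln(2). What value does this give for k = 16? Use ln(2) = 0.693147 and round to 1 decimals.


Using the asymptotic formula: threshold ~ 2^k * ln(2).
2^16 = 65536.
65536 * 0.693147 = 45426.1.

45426.1


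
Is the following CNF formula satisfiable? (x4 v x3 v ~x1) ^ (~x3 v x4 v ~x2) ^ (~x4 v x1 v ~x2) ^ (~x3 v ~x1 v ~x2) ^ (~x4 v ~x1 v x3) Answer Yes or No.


Check all 16 possible truth assignments.
Number of satisfying assignments found: 7.
The formula is satisfiable.

Yes


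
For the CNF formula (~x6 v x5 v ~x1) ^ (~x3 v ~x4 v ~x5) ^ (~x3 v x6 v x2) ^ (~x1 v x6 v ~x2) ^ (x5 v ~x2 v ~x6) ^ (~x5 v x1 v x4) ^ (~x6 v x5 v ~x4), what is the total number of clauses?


Each group enclosed in parentheses joined by ^ is one clause.
Counting the conjuncts: 7 clauses.

7


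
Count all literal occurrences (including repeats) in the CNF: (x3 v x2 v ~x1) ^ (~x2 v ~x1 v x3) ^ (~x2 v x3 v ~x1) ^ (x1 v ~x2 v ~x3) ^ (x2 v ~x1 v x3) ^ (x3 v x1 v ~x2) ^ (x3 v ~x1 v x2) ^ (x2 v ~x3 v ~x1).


Clause lengths: 3, 3, 3, 3, 3, 3, 3, 3.
Sum = 3 + 3 + 3 + 3 + 3 + 3 + 3 + 3 = 24.

24


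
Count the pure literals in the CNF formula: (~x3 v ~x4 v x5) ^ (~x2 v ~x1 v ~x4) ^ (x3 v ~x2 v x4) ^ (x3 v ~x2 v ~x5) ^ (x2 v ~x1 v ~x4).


A pure literal appears in only one polarity across all clauses.
Pure literals: x1 (negative only).
Count = 1.

1


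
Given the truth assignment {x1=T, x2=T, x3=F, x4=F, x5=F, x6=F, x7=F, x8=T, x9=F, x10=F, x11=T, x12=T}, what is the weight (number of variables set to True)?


The weight is the number of variables assigned True.
True variables: x1, x2, x8, x11, x12.
Weight = 5.

5


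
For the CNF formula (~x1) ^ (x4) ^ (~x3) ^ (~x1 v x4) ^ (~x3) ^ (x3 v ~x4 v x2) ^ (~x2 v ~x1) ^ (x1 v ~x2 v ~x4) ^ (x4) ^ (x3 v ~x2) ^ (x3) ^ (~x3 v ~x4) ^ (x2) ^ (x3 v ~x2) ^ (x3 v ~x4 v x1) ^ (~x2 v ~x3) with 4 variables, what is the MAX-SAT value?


Enumerate all 16 truth assignments.
For each, count how many of the 16 clauses are satisfied.
The formula is not fully satisfiable, so the maximum is below 16.
Maximum simultaneously satisfiable clauses = 12.

12


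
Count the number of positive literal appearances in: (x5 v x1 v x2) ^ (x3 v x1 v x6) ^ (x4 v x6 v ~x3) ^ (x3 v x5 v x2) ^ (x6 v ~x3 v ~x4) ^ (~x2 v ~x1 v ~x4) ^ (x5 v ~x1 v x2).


Scan each clause for unnegated literals.
Clause 1: 3 positive; Clause 2: 3 positive; Clause 3: 2 positive; Clause 4: 3 positive; Clause 5: 1 positive; Clause 6: 0 positive; Clause 7: 2 positive.
Total positive literal occurrences = 14.

14


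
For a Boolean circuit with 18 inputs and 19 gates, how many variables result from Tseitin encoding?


The Tseitin transformation introduces one auxiliary variable per gate.
Total variables = inputs + gates = 18 + 19 = 37.

37


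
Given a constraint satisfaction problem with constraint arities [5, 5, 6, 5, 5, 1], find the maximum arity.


The arities are: 5, 5, 6, 5, 5, 1.
Scan for the maximum value.
Maximum arity = 6.

6


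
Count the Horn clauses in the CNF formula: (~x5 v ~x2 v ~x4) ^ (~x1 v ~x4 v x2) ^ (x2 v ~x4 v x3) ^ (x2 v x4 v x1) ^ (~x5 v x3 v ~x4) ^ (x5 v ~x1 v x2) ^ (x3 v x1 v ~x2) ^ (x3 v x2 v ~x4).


A Horn clause has at most one positive literal.
Clause 1: 0 positive lit(s) -> Horn
Clause 2: 1 positive lit(s) -> Horn
Clause 3: 2 positive lit(s) -> not Horn
Clause 4: 3 positive lit(s) -> not Horn
Clause 5: 1 positive lit(s) -> Horn
Clause 6: 2 positive lit(s) -> not Horn
Clause 7: 2 positive lit(s) -> not Horn
Clause 8: 2 positive lit(s) -> not Horn
Total Horn clauses = 3.

3


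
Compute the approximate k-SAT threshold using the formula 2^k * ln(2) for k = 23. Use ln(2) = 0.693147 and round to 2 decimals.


Using the asymptotic formula: threshold ~ 2^k * ln(2).
2^23 = 8388608.
8388608 * 0.693147 = 5814538.47.

5814538.47


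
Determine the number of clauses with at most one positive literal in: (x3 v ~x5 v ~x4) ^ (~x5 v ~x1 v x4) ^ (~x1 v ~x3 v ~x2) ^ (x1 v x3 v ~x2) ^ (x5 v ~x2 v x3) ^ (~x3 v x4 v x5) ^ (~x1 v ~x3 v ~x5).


A Horn clause has at most one positive literal.
Clause 1: 1 positive lit(s) -> Horn
Clause 2: 1 positive lit(s) -> Horn
Clause 3: 0 positive lit(s) -> Horn
Clause 4: 2 positive lit(s) -> not Horn
Clause 5: 2 positive lit(s) -> not Horn
Clause 6: 2 positive lit(s) -> not Horn
Clause 7: 0 positive lit(s) -> Horn
Total Horn clauses = 4.

4


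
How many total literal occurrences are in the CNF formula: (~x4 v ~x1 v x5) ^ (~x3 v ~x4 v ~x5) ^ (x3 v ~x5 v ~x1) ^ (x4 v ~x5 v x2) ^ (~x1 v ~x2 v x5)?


Clause lengths: 3, 3, 3, 3, 3.
Sum = 3 + 3 + 3 + 3 + 3 = 15.

15


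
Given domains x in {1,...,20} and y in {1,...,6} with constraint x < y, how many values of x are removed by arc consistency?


For the constraint x < y, x needs a supporting value in y's domain.
x can be at most 5 (one less than y's maximum).
Valid x values from domain: 5 out of 20.
Pruned = 20 - 5 = 15.

15


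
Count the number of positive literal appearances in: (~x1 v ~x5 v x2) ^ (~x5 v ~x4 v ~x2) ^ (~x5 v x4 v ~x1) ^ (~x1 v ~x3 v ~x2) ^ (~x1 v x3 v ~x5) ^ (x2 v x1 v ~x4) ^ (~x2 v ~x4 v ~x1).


Scan each clause for unnegated literals.
Clause 1: 1 positive; Clause 2: 0 positive; Clause 3: 1 positive; Clause 4: 0 positive; Clause 5: 1 positive; Clause 6: 2 positive; Clause 7: 0 positive.
Total positive literal occurrences = 5.

5


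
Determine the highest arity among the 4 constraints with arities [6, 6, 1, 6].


The arities are: 6, 6, 1, 6.
Scan for the maximum value.
Maximum arity = 6.

6


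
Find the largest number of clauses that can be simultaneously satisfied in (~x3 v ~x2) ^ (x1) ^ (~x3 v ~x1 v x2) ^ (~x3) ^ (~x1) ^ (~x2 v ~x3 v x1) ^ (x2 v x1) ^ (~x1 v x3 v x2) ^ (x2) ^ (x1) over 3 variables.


Enumerate all 8 truth assignments.
For each, count how many of the 10 clauses are satisfied.
The formula is not fully satisfiable, so the maximum is below 10.
Maximum simultaneously satisfiable clauses = 9.

9


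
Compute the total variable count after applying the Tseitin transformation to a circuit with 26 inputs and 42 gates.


The Tseitin transformation introduces one auxiliary variable per gate.
Total variables = inputs + gates = 26 + 42 = 68.

68


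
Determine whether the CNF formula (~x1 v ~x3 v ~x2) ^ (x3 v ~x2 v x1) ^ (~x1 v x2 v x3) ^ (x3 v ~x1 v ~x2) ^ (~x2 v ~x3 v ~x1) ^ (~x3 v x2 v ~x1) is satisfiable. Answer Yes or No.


Check all 8 possible truth assignments.
Number of satisfying assignments found: 3.
The formula is satisfiable.

Yes


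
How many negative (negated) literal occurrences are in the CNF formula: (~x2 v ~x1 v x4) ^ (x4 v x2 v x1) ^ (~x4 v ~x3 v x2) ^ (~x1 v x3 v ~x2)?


Scan each clause for negated literals.
Clause 1: 2 negative; Clause 2: 0 negative; Clause 3: 2 negative; Clause 4: 2 negative.
Total negative literal occurrences = 6.

6


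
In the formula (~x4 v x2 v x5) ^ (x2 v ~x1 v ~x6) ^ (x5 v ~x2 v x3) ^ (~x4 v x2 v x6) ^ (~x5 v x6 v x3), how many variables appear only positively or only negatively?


A pure literal appears in only one polarity across all clauses.
Pure literals: x1 (negative only), x3 (positive only), x4 (negative only).
Count = 3.

3


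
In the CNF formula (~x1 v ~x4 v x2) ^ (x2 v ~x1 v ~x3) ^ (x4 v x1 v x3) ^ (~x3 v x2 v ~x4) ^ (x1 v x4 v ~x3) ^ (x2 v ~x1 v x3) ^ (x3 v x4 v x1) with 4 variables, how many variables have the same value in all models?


Find all satisfying assignments: 7 model(s).
Check which variables have the same value in every model.
No variable is fixed across all models.
Backbone size = 0.

0


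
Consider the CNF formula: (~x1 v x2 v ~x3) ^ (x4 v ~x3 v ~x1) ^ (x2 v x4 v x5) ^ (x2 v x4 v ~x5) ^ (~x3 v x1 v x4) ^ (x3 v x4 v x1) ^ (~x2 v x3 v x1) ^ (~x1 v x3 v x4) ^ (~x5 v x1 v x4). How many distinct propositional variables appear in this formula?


Identify each distinct variable in the formula.
Variables found: x1, x2, x3, x4, x5.
Total distinct variables = 5.

5


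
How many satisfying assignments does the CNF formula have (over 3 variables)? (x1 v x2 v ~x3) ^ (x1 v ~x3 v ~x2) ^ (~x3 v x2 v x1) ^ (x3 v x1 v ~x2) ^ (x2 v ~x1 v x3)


Enumerate all 8 truth assignments over 3 variables.
Test each against every clause.
Satisfying assignments found: 4.

4


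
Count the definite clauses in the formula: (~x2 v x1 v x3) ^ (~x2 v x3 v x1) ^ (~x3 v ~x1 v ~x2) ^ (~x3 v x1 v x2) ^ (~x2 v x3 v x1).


A definite clause has exactly one positive literal.
Clause 1: 2 positive -> not definite
Clause 2: 2 positive -> not definite
Clause 3: 0 positive -> not definite
Clause 4: 2 positive -> not definite
Clause 5: 2 positive -> not definite
Definite clause count = 0.

0


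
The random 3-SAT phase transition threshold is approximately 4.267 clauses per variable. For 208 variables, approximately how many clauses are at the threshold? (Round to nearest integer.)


The 3-SAT phase transition occurs at approximately 4.267 clauses per variable.
m = 4.267 * 208 = 887.536.
Rounded to nearest integer: 888.

888


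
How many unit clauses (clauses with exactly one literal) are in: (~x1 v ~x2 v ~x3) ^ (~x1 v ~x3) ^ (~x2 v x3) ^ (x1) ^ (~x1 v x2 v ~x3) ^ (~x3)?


A unit clause contains exactly one literal.
Unit clauses found: (x1), (~x3).
Count = 2.

2


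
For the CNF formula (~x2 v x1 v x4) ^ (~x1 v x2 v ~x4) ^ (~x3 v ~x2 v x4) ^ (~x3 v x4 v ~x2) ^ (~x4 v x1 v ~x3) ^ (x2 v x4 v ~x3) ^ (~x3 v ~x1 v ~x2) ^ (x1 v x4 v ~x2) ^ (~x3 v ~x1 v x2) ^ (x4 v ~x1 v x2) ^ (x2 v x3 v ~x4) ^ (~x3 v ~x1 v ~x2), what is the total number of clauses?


Each group enclosed in parentheses joined by ^ is one clause.
Counting the conjuncts: 12 clauses.

12


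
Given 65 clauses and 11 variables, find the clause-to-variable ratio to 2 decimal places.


Clause-to-variable ratio = clauses / variables.
65 / 11 = 5.91.

5.91


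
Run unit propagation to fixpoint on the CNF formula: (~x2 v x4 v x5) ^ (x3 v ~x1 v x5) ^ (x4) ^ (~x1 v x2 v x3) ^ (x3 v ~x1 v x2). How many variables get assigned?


Unit propagation repeatedly assigns the literal in any unit clause, then simplifies.
Assignments in order: x4 = T.
No further unit clauses remain.
Total variables assigned = 1.

1


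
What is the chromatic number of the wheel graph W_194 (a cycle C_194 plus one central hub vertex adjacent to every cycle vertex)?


W_194 consists of the cycle C_194 together with a hub vertex adjacent to every cycle vertex.
The cycle C_194 needs 2 colors (even cycle -> 2).
The hub is adjacent to every cycle vertex, so it must receive a new color distinct from all of them.
Chromatic number = 2 + 1 = 3.

3


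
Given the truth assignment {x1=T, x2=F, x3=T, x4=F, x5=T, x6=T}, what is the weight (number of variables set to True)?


The weight is the number of variables assigned True.
True variables: x1, x3, x5, x6.
Weight = 4.

4


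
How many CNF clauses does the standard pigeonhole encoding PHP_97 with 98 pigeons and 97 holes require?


The PHP encoding has two parts:
1) At-least-one-hole clauses: 98 (one per pigeon, each with 97 literals).
2) At-most-one-pigeon-per-hole clauses: 97 holes * C(98,2) = 97 * 4753 = 461041.
Total clauses = 98 + 461041 = 461139.

461139


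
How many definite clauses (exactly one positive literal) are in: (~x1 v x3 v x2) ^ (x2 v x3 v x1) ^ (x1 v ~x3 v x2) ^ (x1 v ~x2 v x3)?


A definite clause has exactly one positive literal.
Clause 1: 2 positive -> not definite
Clause 2: 3 positive -> not definite
Clause 3: 2 positive -> not definite
Clause 4: 2 positive -> not definite
Definite clause count = 0.

0


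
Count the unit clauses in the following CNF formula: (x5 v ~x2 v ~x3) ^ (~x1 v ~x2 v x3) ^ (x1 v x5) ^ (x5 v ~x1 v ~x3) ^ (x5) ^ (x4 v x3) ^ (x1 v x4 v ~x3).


A unit clause contains exactly one literal.
Unit clauses found: (x5).
Count = 1.

1


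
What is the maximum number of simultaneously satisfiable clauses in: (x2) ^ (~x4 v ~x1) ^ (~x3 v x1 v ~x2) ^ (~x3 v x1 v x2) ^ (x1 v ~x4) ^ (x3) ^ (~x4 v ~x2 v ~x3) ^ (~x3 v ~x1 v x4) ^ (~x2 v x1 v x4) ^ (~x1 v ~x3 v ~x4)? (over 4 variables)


Enumerate all 16 truth assignments.
For each, count how many of the 10 clauses are satisfied.
The formula is not fully satisfiable, so the maximum is below 10.
Maximum simultaneously satisfiable clauses = 9.

9


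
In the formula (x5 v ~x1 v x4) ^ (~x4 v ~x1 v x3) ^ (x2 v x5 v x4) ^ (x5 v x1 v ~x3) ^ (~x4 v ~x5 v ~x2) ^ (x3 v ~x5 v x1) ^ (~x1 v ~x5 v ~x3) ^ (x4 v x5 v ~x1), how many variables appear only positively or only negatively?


A pure literal appears in only one polarity across all clauses.
No pure literals found.
Count = 0.

0


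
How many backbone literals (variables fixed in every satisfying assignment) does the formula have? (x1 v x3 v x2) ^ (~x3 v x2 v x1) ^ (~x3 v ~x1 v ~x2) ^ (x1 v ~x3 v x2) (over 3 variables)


Find all satisfying assignments: 5 model(s).
Check which variables have the same value in every model.
No variable is fixed across all models.
Backbone size = 0.

0


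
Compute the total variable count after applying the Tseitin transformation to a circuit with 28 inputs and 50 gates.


The Tseitin transformation introduces one auxiliary variable per gate.
Total variables = inputs + gates = 28 + 50 = 78.

78


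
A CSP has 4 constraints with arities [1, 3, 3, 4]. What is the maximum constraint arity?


The arities are: 1, 3, 3, 4.
Scan for the maximum value.
Maximum arity = 4.

4


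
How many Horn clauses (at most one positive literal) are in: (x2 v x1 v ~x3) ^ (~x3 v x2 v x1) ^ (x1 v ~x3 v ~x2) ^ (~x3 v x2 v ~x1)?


A Horn clause has at most one positive literal.
Clause 1: 2 positive lit(s) -> not Horn
Clause 2: 2 positive lit(s) -> not Horn
Clause 3: 1 positive lit(s) -> Horn
Clause 4: 1 positive lit(s) -> Horn
Total Horn clauses = 2.

2


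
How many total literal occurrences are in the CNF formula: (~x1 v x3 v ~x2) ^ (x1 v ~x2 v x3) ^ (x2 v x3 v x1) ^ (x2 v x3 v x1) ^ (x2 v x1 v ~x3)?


Clause lengths: 3, 3, 3, 3, 3.
Sum = 3 + 3 + 3 + 3 + 3 = 15.

15


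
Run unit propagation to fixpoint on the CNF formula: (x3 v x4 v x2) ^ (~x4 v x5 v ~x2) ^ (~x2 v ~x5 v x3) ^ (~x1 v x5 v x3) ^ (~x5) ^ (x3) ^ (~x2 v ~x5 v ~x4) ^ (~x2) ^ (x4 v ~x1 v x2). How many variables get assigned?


Unit propagation repeatedly assigns the literal in any unit clause, then simplifies.
Assignments in order: x5 = F, x3 = T, x2 = F.
No further unit clauses remain.
Total variables assigned = 3.

3
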